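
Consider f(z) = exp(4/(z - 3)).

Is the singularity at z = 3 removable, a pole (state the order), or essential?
essential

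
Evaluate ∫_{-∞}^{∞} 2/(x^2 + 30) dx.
Let f(z) = 2/(z^2 + 30). The denominator has no real zeros and deg Q - deg P = 2 ≥ 2, so the integral of f over the upper semicircle |z| = R tends to 0 as R → ∞. Closing the contour in the upper half-plane,
  ∫_{-∞}^{∞} f(x) dx = 2πi · Σ Res(f, z_k)  over the poles with Im z_k > 0.

Zeros of the denominator: z^2 + 30 = 0 gives z = ±sqrt(30)*I.
Upper half-plane: z = sqrt(30)*I (simple).

Each pole is a simple zero of Q(z) = z^2 + 30, so Res(f, z₀) = P(z₀)/Q'(z₀) with P(z) = 2, Q'(z) = 2*z:
  Res(f, sqrt(30)*I) = (2)/(2*sqrt(30)*I) = -sqrt(30)*I/30

∫_{-∞}^{∞} f(x) dx = 2πi · (-sqrt(30)*I/30) = sqrt(30)*pi/15

Final answer: sqrt(30)*pi/15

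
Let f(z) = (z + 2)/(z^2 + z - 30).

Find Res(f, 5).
Write f(z) = P(z)/Q(z) with P(z) = z + 2 and Q(z) = z^2 + z - 30.
The denominator factors as Q(z) = (z - 5)*(z + 6), so z = 5 is a simple zero of Q and P is analytic there; z = 5 is therefore a simple pole and
  Res(f, z₀) = P(z₀)/Q'(z₀).

Q'(z) = 2*z + 1, so Q'(5) = 11.
P(5) = 7.

Res(f, 5) = (7)/(11) = 7/11

Final answer: 7/11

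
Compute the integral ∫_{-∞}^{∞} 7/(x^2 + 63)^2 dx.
Let f(z) = 7/(z^2 + 63)^2. The denominator has no real zeros and deg Q - deg P = 4 ≥ 2, so the integral of f over the upper semicircle |z| = R tends to 0 as R → ∞. Closing the contour in the upper half-plane,
  ∫_{-∞}^{∞} f(x) dx = 2πi · Σ Res(f, z_k)  over the poles with Im z_k > 0.

Zeros of the denominator: z^2 + 63 = 0 gives z = ±3*sqrt(7)*I.
Upper half-plane: z = 3*sqrt(7)*I (a pole of order 2).

Write f(z) = g(z)/(z - 3*sqrt(7)*I)^2 with g(z) = 7/(z + 3*sqrt(7)*I)^2. For a double pole, Res(f, z₀) = g'(z₀):
  g'(z) = -14/(z + 3*sqrt(7)*I)^3
  Res(f, 3*sqrt(7)*I) = g'(3*sqrt(7)*I) = -sqrt(7)*I/756

∫_{-∞}^{∞} f(x) dx = 2πi · (-sqrt(7)*I/756) = sqrt(7)*pi/378

Final answer: sqrt(7)*pi/378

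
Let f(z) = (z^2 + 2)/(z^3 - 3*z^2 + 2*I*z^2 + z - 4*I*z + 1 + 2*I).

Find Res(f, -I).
Write f(z) = P(z)/Q(z) with P(z) = z^2 + 2 and Q(z) = z^3 - 3*z^2 + 2*I*z^2 + z - 4*I*z + 1 + 2*I.
The denominator factors as Q(z) = (z - 2 + I)*(z + I)*(z - 1), so z = -I is a simple zero of Q and P is analytic there; z = -I is therefore a simple pole and
  Res(f, z₀) = P(z₀)/Q'(z₀).

Q'(z) = 3*z^2 - 6*z + 4*I*z + 1 - 4*I, so Q'(-I) = 2 + 2*I.
P(-I) = 1.

Res(f, -I) = (1)/(2 + 2*I) = 1/4 - I/4

Final answer: 1/4 - I/4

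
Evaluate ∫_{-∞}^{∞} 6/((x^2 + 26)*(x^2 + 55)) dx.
Let f(z) = 6/((z^2 + 26)*(z^2 + 55)). The denominator has no real zeros and deg Q - deg P = 4 ≥ 2, so the integral of f over the upper semicircle |z| = R tends to 0 as R → ∞. Closing the contour in the upper half-plane,
  ∫_{-∞}^{∞} f(x) dx = 2πi · Σ Res(f, z_k)  over the poles with Im z_k > 0.

Zeros of the denominator: z^2 + 26 = 0 gives z = ±sqrt(26)*I; z^2 + 55 = 0 gives z = ±sqrt(55)*I.
Upper half-plane: z = sqrt(26)*I, z = sqrt(55)*I (simple).

Each pole is a simple zero of Q(z) = z^4 + 81*z^2 + 1430, so Res(f, z₀) = P(z₀)/Q'(z₀) with P(z) = 6, Q'(z) = 4*z^3 + 162*z:
  Res(f, sqrt(26)*I) = (6)/(58*sqrt(26)*I) = -3*sqrt(26)*I/754
  Res(f, sqrt(55)*I) = (6)/(-58*sqrt(55)*I) = 3*sqrt(55)*I/1595

Sum of residues: 3*I*(-55*sqrt(26) + 26*sqrt(55))/41470
∫_{-∞}^{∞} f(x) dx = 2πi · (3*I*(-55*sqrt(26) + 26*sqrt(55))/41470) = 3*pi*(-26*sqrt(55) + 55*sqrt(26))/20735

Final answer: 3*pi*(-26*sqrt(55) + 55*sqrt(26))/20735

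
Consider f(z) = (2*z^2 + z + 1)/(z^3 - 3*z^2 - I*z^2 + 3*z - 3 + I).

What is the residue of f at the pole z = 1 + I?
Write f(z) = P(z)/Q(z) with P(z) = 2*z^2 + z + 1 and Q(z) = z^3 - 3*z^2 - I*z^2 + 3*z - 3 + I.
The denominator factors as Q(z) = (z + I)*(z - 2 - I)*(z - 1 - I), so z = 1 + I is a simple zero of Q and P is analytic there; z = 1 + I is therefore a simple pole and
  Res(f, z₀) = P(z₀)/Q'(z₀).

Q'(z) = 3*z^2 - 6*z - 2*I*z + 3, so Q'(1 + I) = -1 - 2*I.
P(1 + I) = 2 + 5*I.

Res(f, 1 + I) = (2 + 5*I)/(-1 - 2*I) = -12/5 - I/5

Final answer: -12/5 - I/5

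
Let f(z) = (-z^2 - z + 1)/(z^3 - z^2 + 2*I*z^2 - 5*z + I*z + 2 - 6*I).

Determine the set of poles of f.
The singularities of f are the zeros of the denominator. Factoring,
  z^3 - z^2 + 2*I*z^2 - 5*z + I*z + 2 - 6*I = (z - 1 + I)*(z - 2 + I)*(z + 2)
so the candidates are z = 1 - I, z = 2 - I, z = -2.

Check the numerator P(z) = -z^2 - z + 1 at each one:
  P(1 - I) = 3*I ≠ 0, so z = 1 - I is a (simple) pole.
  P(2 - I) = -4 + 5*I ≠ 0, so z = 2 - I is a (simple) pole.
  P(-2) = -1 ≠ 0, so z = -2 is a (simple) pole.

Poles of f: {-2, 1 - I, 2 - I}

Final answer: {-2, 1 - I, 2 - I}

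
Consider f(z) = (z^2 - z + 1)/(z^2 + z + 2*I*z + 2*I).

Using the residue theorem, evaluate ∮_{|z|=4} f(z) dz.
By the residue theorem, ∮_C f(z) dz = 2πi · (sum of the residues of f at the poles inside |z| = 4).

The denominator factors as (z + 1)*(z + 2*I), so the singularities of f are simple poles at z = -1, z = -2*I.
  |-1|² = 1 < 16 = 4², so this pole is inside the contour.
  |-2*I|² = 4 < 16 = 4², so this pole is inside the contour.

With P(z) = z^2 - z + 1 and Q(z) = z^2 + z + 2*I*z + 2*I, each pole is simple, so Res(f, z₀) = P(z₀)/Q'(z₀) with Q'(z) = 2*z + 1 + 2*I.
  Res(f, -1) = P(-1)/Q'(-1) = (3)/(-1 + 2*I) = -3/5 - 6*I/5
  Res(f, -2*I) = P(-2*I)/Q'(-2*I) = (-3 + 2*I)/(1 - 2*I) = -7/5 - 4*I/5

Sum of residues inside C: -2 - 2*I
∮_C f(z) dz = 2πi · (-2 - 2*I) = pi*(4 - 4*I)

Final answer: pi*(4 - 4*I)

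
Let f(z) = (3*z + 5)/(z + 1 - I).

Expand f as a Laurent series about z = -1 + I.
(2 + 3*I)/(z + 1 - I) + 3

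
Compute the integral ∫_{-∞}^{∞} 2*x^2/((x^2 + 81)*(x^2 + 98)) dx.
Let f(z) = 2*z^2/((z^2 + 81)*(z^2 + 98)). The denominator has no real zeros and deg Q - deg P = 2 ≥ 2, so the integral of f over the upper semicircle |z| = R tends to 0 as R → ∞. Closing the contour in the upper half-plane,
  ∫_{-∞}^{∞} f(x) dx = 2πi · Σ Res(f, z_k)  over the poles with Im z_k > 0.

Zeros of the denominator: z^2 + 98 = 0 gives z = ±7*sqrt(2)*I; z^2 + 81 = 0 gives z = ±9*I.
Upper half-plane: z = 9*I, z = 7*sqrt(2)*I (simple).

Each pole is a simple zero of Q(z) = z^4 + 179*z^2 + 7938, so Res(f, z₀) = P(z₀)/Q'(z₀) with P(z) = 2*z^2, Q'(z) = 4*z^3 + 358*z:
  Res(f, 9*I) = (-162)/(306*I) = 9*I/17
  Res(f, 7*sqrt(2)*I) = (-196)/(-238*sqrt(2)*I) = -7*sqrt(2)*I/17

Sum of residues: I*(9 - 7*sqrt(2))/17
∫_{-∞}^{∞} f(x) dx = 2πi · (I*(9 - 7*sqrt(2))/17) = 2*pi*(-9 + 7*sqrt(2))/17

Final answer: 2*pi*(-9 + 7*sqrt(2))/17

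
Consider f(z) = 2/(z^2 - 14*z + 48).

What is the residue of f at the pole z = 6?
Write f(z) = P(z)/Q(z) with P(z) = 2 and Q(z) = z^2 - 14*z + 48.
The denominator factors as Q(z) = (z - 8)*(z - 6), so z = 6 is a simple zero of Q and P is analytic there; z = 6 is therefore a simple pole and
  Res(f, z₀) = P(z₀)/Q'(z₀).

Q'(z) = 2*z - 14, so Q'(6) = -2.
P(6) = 2.

Res(f, 6) = (2)/(-2) = -1

Final answer: -1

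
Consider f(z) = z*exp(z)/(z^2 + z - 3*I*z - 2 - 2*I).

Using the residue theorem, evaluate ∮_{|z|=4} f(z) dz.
By the residue theorem, ∮_C f(z) dz = 2πi · (sum of the residues of f at the poles inside |z| = 4).

The denominator factors as (z + 1 - I)*(z - 2*I), so the singularities of f are simple poles at z = -1 + I, z = 2*I.
  |-1 + I|² = 2 < 16 = 4², so this pole is inside the contour.
  |2*I|² = 4 < 16 = 4², so this pole is inside the contour.

With P(z) = z*exp(z) and Q(z) = z^2 + z - 3*I*z - 2 - 2*I, each pole is simple, so Res(f, z₀) = P(z₀)/Q'(z₀) with Q'(z) = 2*z + 1 - 3*I.
  Res(f, -1 + I) = P(-1 + I)/Q'(-1 + I) = ((-1 + I)*exp(-1 + I))/(-1 - I) = -I*exp(-1 + I)
  Res(f, 2*I) = P(2*I)/Q'(2*I) = (2*I*exp(2*I))/(1 + I) = (1 + I)*exp(2*I)

Sum of residues inside C: -I*exp(-1 + I) + (1 + I)*exp(2*I)
∮_C f(z) dz = 2πi · (-I*exp(-1 + I) + (1 + I)*exp(2*I)) = pi*(-2 + 2*I)*exp(2*I) + 2*pi*exp(-1 + I)

Final answer: pi*(-2 + 2*I)*exp(2*I) + 2*pi*exp(-1 + I)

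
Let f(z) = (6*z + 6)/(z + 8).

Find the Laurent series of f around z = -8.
Put w = z - (-8), i.e. z = w - 8. The denominator is w, so it suffices to rewrite the numerator in powers of w.

P(z) = 6*z + 6
P(w - 8) = -42 + 6*w

Dividing each term by w:
  f = -42/w + 6

Substituting back w = z + 8:
  f(z) = -42/(z + 8) + 6

The series is finite because the numerator is a polynomial; the negative powers form the principal part, and the coefficient of 1/(z + 8) gives Res(f, -8) = -42.

Final answer: -42/(z + 8) + 6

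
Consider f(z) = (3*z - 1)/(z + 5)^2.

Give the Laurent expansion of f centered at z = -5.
Put w = z - (-5), i.e. z = w - 5. The denominator is w^2, so it suffices to rewrite the numerator in powers of w.

P(z) = 3*z - 1
P(w - 5) = -16 + 3*w

Dividing each term by w^2:
  f = -16/w^2 + 3/w

Substituting back w = z + 5:
  f(z) = -16/(z + 5)^2 + 3/(z + 5)

The series is finite because the numerator is a polynomial; the negative powers form the principal part, and the coefficient of 1/(z + 5) gives Res(f, -5) = 3.

Final answer: -16/(z + 5)^2 + 3/(z + 5)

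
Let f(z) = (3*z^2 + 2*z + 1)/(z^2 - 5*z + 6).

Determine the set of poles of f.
The singularities of f are the zeros of the denominator. Factoring,
  z^2 - 5*z + 6 = (z - 2)*(z - 3)
so the candidates are z = 2, z = 3.

Check the numerator P(z) = 3*z^2 + 2*z + 1 at each one:
  P(2) = 17 ≠ 0, so z = 2 is a (simple) pole.
  P(3) = 34 ≠ 0, so z = 3 is a (simple) pole.

Poles of f: {2, 3}

Final answer: {2, 3}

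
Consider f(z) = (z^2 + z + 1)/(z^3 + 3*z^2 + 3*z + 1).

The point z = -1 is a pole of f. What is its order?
Factor the denominator:
  z^3 + 3*z^2 + 3*z + 1 = (z + 1)^3

The numerator P(z) = z^2 + z + 1 has P(-1) = 1 ≠ 0, so no factor of (z + 1) cancels.
Near z = -1 we can therefore write f(z) = g(z)/(z + 1)^3 with g analytic at -1 and g(-1) ≠ 0 (g is just the numerator).

Hence z = -1 is a pole of order 3.

Final answer: 3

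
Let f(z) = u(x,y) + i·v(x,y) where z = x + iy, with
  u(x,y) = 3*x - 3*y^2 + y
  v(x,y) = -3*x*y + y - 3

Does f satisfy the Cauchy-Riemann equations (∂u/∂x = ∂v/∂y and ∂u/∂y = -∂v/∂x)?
∂u/∂x = 3
∂v/∂y = 1 - 3*x
∂u/∂y = 1 - 6*y
∂v/∂x = -3*y
∂u/∂x ≠ ∂v/∂y and ∂u/∂y ≠ -∂v/∂x; the Cauchy-Riemann equations are not satisfied, so f is not analytic.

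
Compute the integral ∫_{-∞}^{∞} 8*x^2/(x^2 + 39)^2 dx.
Let f(z) = 8*z^2/(z^2 + 39)^2. The denominator has no real zeros and deg Q - deg P = 2 ≥ 2, so the integral of f over the upper semicircle |z| = R tends to 0 as R → ∞. Closing the contour in the upper half-plane,
  ∫_{-∞}^{∞} f(x) dx = 2πi · Σ Res(f, z_k)  over the poles with Im z_k > 0.

Zeros of the denominator: z^2 + 39 = 0 gives z = ±sqrt(39)*I.
Upper half-plane: z = sqrt(39)*I (a pole of order 2).

Write f(z) = g(z)/(z - sqrt(39)*I)^2 with g(z) = 8*z^2/(z + sqrt(39)*I)^2. For a double pole, Res(f, z₀) = g'(z₀):
  g'(z) = 16*sqrt(39)*I*z/(z + sqrt(39)*I)^3
  Res(f, sqrt(39)*I) = g'(sqrt(39)*I) = -2*sqrt(39)*I/39

∫_{-∞}^{∞} f(x) dx = 2πi · (-2*sqrt(39)*I/39) = 4*sqrt(39)*pi/39

Final answer: 4*sqrt(39)*pi/39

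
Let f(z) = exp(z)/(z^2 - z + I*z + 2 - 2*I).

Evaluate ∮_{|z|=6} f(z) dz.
By the residue theorem, ∮_C f(z) dz = 2πi · (sum of the residues of f at the poles inside |z| = 6).

The denominator factors as (z - 1 - I)*(z + 2*I), so the singularities of f are simple poles at z = 1 + I, z = -2*I.
  |1 + I|² = 2 < 36 = 6², so this pole is inside the contour.
  |-2*I|² = 4 < 36 = 6², so this pole is inside the contour.

With P(z) = exp(z) and Q(z) = z^2 - z + I*z + 2 - 2*I, each pole is simple, so Res(f, z₀) = P(z₀)/Q'(z₀) with Q'(z) = 2*z - 1 + I.
  Res(f, 1 + I) = P(1 + I)/Q'(1 + I) = (exp(1 + I))/(1 + 3*I) = (1/10 - 3*I/10)*exp(1 + I)
  Res(f, -2*I) = P(-2*I)/Q'(-2*I) = (exp(-2*I))/(-1 - 3*I) = (-1/10 + 3*I/10)*exp(-2*I)

Sum of residues inside C: (1/10 - 3*I/10)*exp(1 + I) + (-1/10 + 3*I/10)*exp(-2*I)
∮_C f(z) dz = 2πi · ((1/10 - 3*I/10)*exp(1 + I) + (-1/10 + 3*I/10)*exp(-2*I)) = pi*(-3/5 - I/5)*exp(-2*I) + pi*(3/5 + I/5)*exp(1 + I)

Final answer: pi*(-3/5 - I/5)*exp(-2*I) + pi*(3/5 + I/5)*exp(1 + I)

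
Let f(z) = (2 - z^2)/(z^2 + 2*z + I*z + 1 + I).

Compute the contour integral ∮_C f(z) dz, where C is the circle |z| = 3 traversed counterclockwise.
pi*(-2 + 4*I)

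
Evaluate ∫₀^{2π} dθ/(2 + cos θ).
Let J = ∫₀^{2π} dθ/(2 + cos θ).
Put z = e^{iθ}: then cos θ = (z + 1/z)/2, dθ = dz/(iz), and z runs once counterclockwise around |z| = 1:
  J = ∮_{|z|=1} 1/(2 + (z + 1/z)/2) · dz/(iz) = (2/i) ∮_{|z|=1} dz/(z^2 + 4*z + 1).
The roots of z^2 + 4*z + 1 are z = (-2 ± sqrt(2^2 - 1^2)), with sqrt(3) = sqrt(3); their product is 1, so only z₊ = -2 + sqrt(3) lies inside the unit circle (z₋ = -2 - sqrt(3) lies outside).
z₊ is a simple zero of q(z) = z^2 + 4*z + 1, so Res(1/q, z₊) = 1/q'(z₊) with q'(z) = 2*z + 4; and q'(z₊) = (z₊ - z₋) = 2*sqrt(3).
Therefore J = (2/i) · 2πi · 1/(2*sqrt(3)) = 2*pi/(sqrt(3)) = 2*sqrt(3)*pi/3

Final answer: 2*sqrt(3)*pi/3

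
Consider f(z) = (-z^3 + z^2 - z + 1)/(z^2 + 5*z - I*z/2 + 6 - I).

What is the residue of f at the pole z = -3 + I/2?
Write f(z) = P(z)/Q(z) with P(z) = -z^3 + z^2 - z + 1 and Q(z) = z^2 + 5*z - I*z/2 + 6 - I.
The denominator factors as Q(z) = (z + 3 - I/2)*(z + 2), so z = -3 + I/2 is a simple zero of Q and P is analytic there; z = -3 + I/2 is therefore a simple pole and
  Res(f, z₀) = P(z₀)/Q'(z₀).

Q'(z) = 2*z + 5 - I/2, so Q'(-3 + I/2) = -1 + I/2.
P(-3 + I/2) = 75/2 - 135*I/8.

Res(f, -3 + I/2) = (75/2 - 135*I/8)/(-1 + I/2) = -147/4 - 3*I/2

Final answer: -147/4 - 3*I/2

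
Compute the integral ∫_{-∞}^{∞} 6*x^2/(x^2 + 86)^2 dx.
3*sqrt(86)*pi/86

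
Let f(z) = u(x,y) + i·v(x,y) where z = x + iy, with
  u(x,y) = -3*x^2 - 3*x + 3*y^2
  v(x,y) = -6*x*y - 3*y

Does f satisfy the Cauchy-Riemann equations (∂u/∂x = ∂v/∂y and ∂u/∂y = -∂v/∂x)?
∂u/∂x = -6*x - 3
∂v/∂y = -6*x - 3
∂u/∂y = 6*y
∂v/∂x = -6*y
∂u/∂x = ∂v/∂y and ∂u/∂y = -∂v/∂x hold identically; f is analytic.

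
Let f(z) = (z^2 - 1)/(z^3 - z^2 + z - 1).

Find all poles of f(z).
The singularities of f are the zeros of the denominator. Factoring,
  z^3 - z^2 + z - 1 = (z + I)*(z - 1)*(z - I)
so the candidates are z = -I, z = 1, z = I.

Check the numerator P(z) = z^2 - 1 at each one:
  P(-I) = -2 ≠ 0, so z = -I is a (simple) pole.
  P(1) = 0, so the factor (z - 1) cancels and z = 1 is only a removable singularity, not a pole.
  P(I) = -2 ≠ 0, so z = I is a (simple) pole.

Poles of f: {-I, I}

Final answer: {-I, I}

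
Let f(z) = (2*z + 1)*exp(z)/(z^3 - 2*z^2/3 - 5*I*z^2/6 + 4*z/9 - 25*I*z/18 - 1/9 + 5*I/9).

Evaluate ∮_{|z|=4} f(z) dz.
By the residue theorem, ∮_C f(z) dz = 2πi · (sum of the residues of f at the poles inside |z| = 4).

The denominator factors as (z - 1 - 3*I/2)*(z - 1/3)*(z + 2/3 + 2*I/3), so the singularities of f are simple poles at z = 1 + 3*I/2, z = 1/3, z = -2/3 - 2*I/3.
  |1 + 3*I/2|² = 13/4 < 16 = 4², so this pole is inside the contour.
  |1/3|² = 1/9 < 16 = 4², so this pole is inside the contour.
  |-2/3 - 2*I/3|² = 8/9 < 16 = 4², so this pole is inside the contour.

With P(z) = (2*z + 1)*exp(z) and Q(z) = z^3 - 2*z^2/3 - 5*I*z^2/6 + 4*z/9 - 25*I*z/18 - 1/9 + 5*I/9, each pole is simple, so Res(f, z₀) = P(z₀)/Q'(z₀) with Q'(z) = 3*z^2 - 4*z/3 - 5*I*z/3 + 4/9 - 25*I/18.
  Res(f, 1 + 3*I/2) = P(1 + 3*I/2)/Q'(1 + 3*I/2) = ((3 + 3*I)*exp(1 + 3*I/2))/(-77/36 + 71*I/18) = (7020/26093 - 23652*I/26093)*exp(1 + 3*I/2)
  Res(f, 1/3) = P(1/3)/Q'(1/3) = (5*exp(1/3)/3)/(1/3 - 35*I/18) = (180/1261 + 1050*I/1261)*exp(1/3)
  Res(f, -2/3 - 2*I/3) = P(-2/3 - 2*I/3)/Q'(-2/3 - 2*I/3) = ((-1/3 - 4*I/3)*exp(-2/3 - 2*I/3))/(2/9 + 59*I/18) = (-1440/3497 + 258*I/3497)*exp(-2/3 - 2*I/3)

Sum of residues inside C: (-1440/3497 + 258*I/3497)*exp(-2/3 - 2*I/3) + (7020/26093 - 23652*I/26093)*exp(1 + 3*I/2) + (180/1261 + 1050*I/1261)*exp(1/3)
∮_C f(z) dz = 2πi · ((-1440/3497 + 258*I/3497)*exp(-2/3 - 2*I/3) + (7020/26093 - 23652*I/26093)*exp(1 + 3*I/2) + (180/1261 + 1050*I/1261)*exp(1/3)) = pi*(-516/3497 - 2880*I/3497)*exp(-2/3 - 2*I/3) + pi*(-2100/1261 + 360*I/1261)*exp(1/3) + pi*(47304/26093 + 14040*I/26093)*exp(1 + 3*I/2)

Final answer: pi*(-516/3497 - 2880*I/3497)*exp(-2/3 - 2*I/3) + pi*(-2100/1261 + 360*I/1261)*exp(1/3) + pi*(47304/26093 + 14040*I/26093)*exp(1 + 3*I/2)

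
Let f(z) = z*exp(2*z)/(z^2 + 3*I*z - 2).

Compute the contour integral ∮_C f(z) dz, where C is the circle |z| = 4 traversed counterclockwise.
By the residue theorem, ∮_C f(z) dz = 2πi · (sum of the residues of f at the poles inside |z| = 4).

The denominator factors as (z + 2*I)*(z + I), so the singularities of f are simple poles at z = -2*I, z = -I.
  |-2*I|² = 4 < 16 = 4², so this pole is inside the contour.
  |-I|² = 1 < 16 = 4², so this pole is inside the contour.

With P(z) = z*exp(2*z) and Q(z) = z^2 + 3*I*z - 2, each pole is simple, so Res(f, z₀) = P(z₀)/Q'(z₀) with Q'(z) = 2*z + 3*I.
  Res(f, -2*I) = P(-2*I)/Q'(-2*I) = (-2*I*exp(-4*I))/(-I) = 2*exp(-4*I)
  Res(f, -I) = P(-I)/Q'(-I) = (-I*exp(-2*I))/(I) = -exp(-2*I)

Sum of residues inside C: -exp(-2*I) + 2*exp(-4*I)
∮_C f(z) dz = 2πi · (-exp(-2*I) + 2*exp(-4*I)) = 4*I*pi*exp(-4*I) - 2*I*pi*exp(-2*I)

Final answer: 4*I*pi*exp(-4*I) - 2*I*pi*exp(-2*I)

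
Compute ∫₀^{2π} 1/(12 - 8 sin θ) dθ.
Call the integral J. The integrand is 2π-periodic and we integrate over a full period, so shifting θ does not change the value (θ → θ + π/2 turns sin θ into cos θ; θ → θ + π flips the sign of the trig term). Hence
  J = ∫₀^{2π} dθ/(12 + 8 cos θ).
Put z = e^{iθ}: then cos θ = (z + 1/z)/2, dθ = dz/(iz), and z runs once counterclockwise around |z| = 1:
  J = ∮_{|z|=1} 1/(12 + 8*(z + 1/z)/2) · dz/(iz) = (2/i) ∮_{|z|=1} dz/(8*z^2 + 24*z + 8).
The roots of 8*z^2 + 24*z + 8 are z = (-12 ± sqrt(12^2 - 8^2))/8, with sqrt(80) = 4*sqrt(5); their product is 1, so only z₊ = -3/2 + sqrt(5)/2 lies inside the unit circle (z₋ = -3/2 - sqrt(5)/2 lies outside).
z₊ is a simple zero of q(z) = 8*z^2 + 24*z + 8, so Res(1/q, z₊) = 1/q'(z₊) with q'(z) = 16*z + 24; and q'(z₊) = 8*(z₊ - z₋) = 8*sqrt(5).
Therefore J = (2/i) · 2πi · 1/(8*sqrt(5)) = 2*pi/(4*sqrt(5)) = sqrt(5)*pi/10

Final answer: sqrt(5)*pi/10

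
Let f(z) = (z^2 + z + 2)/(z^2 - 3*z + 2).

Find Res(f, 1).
Write f(z) = P(z)/Q(z) with P(z) = z^2 + z + 2 and Q(z) = z^2 - 3*z + 2.
The denominator factors as Q(z) = (z - 2)*(z - 1), so z = 1 is a simple zero of Q and P is analytic there; z = 1 is therefore a simple pole and
  Res(f, z₀) = P(z₀)/Q'(z₀).

Q'(z) = 2*z - 3, so Q'(1) = -1.
P(1) = 4.

Res(f, 1) = (4)/(-1) = -4

Final answer: -4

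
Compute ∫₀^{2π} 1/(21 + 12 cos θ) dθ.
2*sqrt(33)*pi/99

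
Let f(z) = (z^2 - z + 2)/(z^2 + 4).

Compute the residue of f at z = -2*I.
-1/2 - I/2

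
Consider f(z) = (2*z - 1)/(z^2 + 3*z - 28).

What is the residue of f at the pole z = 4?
Write f(z) = P(z)/Q(z) with P(z) = 2*z - 1 and Q(z) = z^2 + 3*z - 28.
The denominator factors as Q(z) = (z + 7)*(z - 4), so z = 4 is a simple zero of Q and P is analytic there; z = 4 is therefore a simple pole and
  Res(f, z₀) = P(z₀)/Q'(z₀).

Q'(z) = 2*z + 3, so Q'(4) = 11.
P(4) = 7.

Res(f, 4) = (7)/(11) = 7/11

Final answer: 7/11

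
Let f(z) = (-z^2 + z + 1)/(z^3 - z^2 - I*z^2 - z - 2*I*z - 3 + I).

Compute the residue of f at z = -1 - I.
Write f(z) = P(z)/Q(z) with P(z) = -z^2 + z + 1 and Q(z) = z^3 - z^2 - I*z^2 - z - 2*I*z - 3 + I.
The denominator factors as Q(z) = (z + 1 + I)*(z - 2 - I)*(z - I), so z = -1 - I is a simple zero of Q and P is analytic there; z = -1 - I is therefore a simple pole and
  Res(f, z₀) = P(z₀)/Q'(z₀).

Q'(z) = 3*z^2 - 2*z - 2*I*z - 1 - 2*I, so Q'(-1 - I) = -1 + 8*I.
P(-1 - I) = -3*I.

Res(f, -1 - I) = (-3*I)/(-1 + 8*I) = -24/65 + 3*I/65

Final answer: -24/65 + 3*I/65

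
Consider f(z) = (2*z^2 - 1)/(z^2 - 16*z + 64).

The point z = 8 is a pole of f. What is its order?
Factor the denominator:
  z^2 - 16*z + 64 = (z - 8)^2

The numerator P(z) = 2*z^2 - 1 has P(8) = 127 ≠ 0, so no factor of (z - 8) cancels.
Near z = 8 we can therefore write f(z) = g(z)/(z - 8)^2 with g analytic at 8 and g(8) ≠ 0 (g is just the numerator).

Hence z = 8 is a pole of order 2.

Final answer: 2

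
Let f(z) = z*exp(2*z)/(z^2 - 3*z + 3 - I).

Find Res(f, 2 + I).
Write f(z) = P(z)/Q(z) with P(z) = z*exp(2*z) and Q(z) = z^2 - 3*z + 3 - I.
The denominator factors as Q(z) = (z - 2 - I)*(z - 1 + I), so z = 2 + I is a simple zero of Q and P is analytic there; z = 2 + I is therefore a simple pole and
  Res(f, z₀) = P(z₀)/Q'(z₀).

Q'(z) = 2*z - 3, so Q'(2 + I) = 1 + 2*I.
P(2 + I) = (2 + I)*exp(4 + 2*I).

Res(f, 2 + I) = ((2 + I)*exp(4 + 2*I))/(1 + 2*I) = (4/5 - 3*I/5)*exp(4 + 2*I)

Final answer: (4/5 - 3*I/5)*exp(4 + 2*I)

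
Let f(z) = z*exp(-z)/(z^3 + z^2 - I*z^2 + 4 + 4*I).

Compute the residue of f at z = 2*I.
(1/10 - I/5)*exp(-2*I)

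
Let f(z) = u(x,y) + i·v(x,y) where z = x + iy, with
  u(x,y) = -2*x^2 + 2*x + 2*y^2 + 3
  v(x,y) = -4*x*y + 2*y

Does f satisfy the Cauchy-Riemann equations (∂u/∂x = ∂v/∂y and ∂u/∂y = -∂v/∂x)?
∂u/∂x = 2 - 4*x
∂v/∂y = 2 - 4*x
∂u/∂y = 4*y
∂v/∂x = -4*y
∂u/∂x = ∂v/∂y and ∂u/∂y = -∂v/∂x hold identically; f is analytic.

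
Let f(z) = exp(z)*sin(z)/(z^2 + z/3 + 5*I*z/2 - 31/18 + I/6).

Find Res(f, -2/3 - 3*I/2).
Write f(z) = P(z)/Q(z) with P(z) = exp(z)*sin(z) and Q(z) = z^2 + z/3 + 5*I*z/2 - 31/18 + I/6.
The denominator factors as Q(z) = (z + 2/3 + 3*I/2)*(z - 1/3 + I), so z = -2/3 - 3*I/2 is a simple zero of Q and P is analytic there; z = -2/3 - 3*I/2 is therefore a simple pole and
  Res(f, z₀) = P(z₀)/Q'(z₀).

Q'(z) = 2*z + 1/3 + 5*I/2, so Q'(-2/3 - 3*I/2) = -1 - I/2.
P(-2/3 - 3*I/2) = -exp(-2/3 - 3*I/2)*sin(2/3 + 3*I/2).

Res(f, -2/3 - 3*I/2) = (-exp(-2/3 - 3*I/2)*sin(2/3 + 3*I/2))/(-1 - I/2) = (4/5 - 2*I/5)*exp(-2/3 - 3*I/2)*sin(2/3 + 3*I/2)

Final answer: (4/5 - 2*I/5)*exp(-2/3 - 3*I/2)*sin(2/3 + 3*I/2)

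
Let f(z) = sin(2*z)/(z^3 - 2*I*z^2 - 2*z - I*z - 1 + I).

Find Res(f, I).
(-1/2 - I/2)*sinh(2)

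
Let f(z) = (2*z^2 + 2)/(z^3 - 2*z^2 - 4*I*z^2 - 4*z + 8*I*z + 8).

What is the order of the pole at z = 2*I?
Factor the denominator:
  z^3 - 2*z^2 - 4*I*z^2 - 4*z + 8*I*z + 8 = (z - 2*I)^2*(z - 2)

The numerator P(z) = 2*z^2 + 2 has P(2*I) = -6 ≠ 0, so no factor of (z - 2*I) cancels.
Near z = 2*I we can therefore write f(z) = g(z)/(z - 2*I)^2 with g analytic at 2*I and g(2*I) ≠ 0 (g is the numerator divided by the remaining denominator factors).

Hence z = 2*I is a pole of order 2.

Final answer: 2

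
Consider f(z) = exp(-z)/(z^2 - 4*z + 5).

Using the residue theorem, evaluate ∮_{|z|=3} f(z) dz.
-pi*exp(-2 + I) + pi*exp(-2 - I)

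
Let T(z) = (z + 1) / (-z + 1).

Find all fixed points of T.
T(z) = z means z + 1 = z*(-z + 1), i.e.
  -z^2 - 1 = 0.
Discriminant: (0)^2 - 4*(-1)*(-1) = -4, so the roots are complex conjugates.
  z = (0 ± I*sqrt(4))/(2*(-1))
Fixed points: {-I, I}

Final answer: {-I, I}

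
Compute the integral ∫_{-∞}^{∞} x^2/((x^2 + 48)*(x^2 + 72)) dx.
Let f(z) = z^2/((z^2 + 48)*(z^2 + 72)). The denominator has no real zeros and deg Q - deg P = 2 ≥ 2, so the integral of f over the upper semicircle |z| = R tends to 0 as R → ∞. Closing the contour in the upper half-plane,
  ∫_{-∞}^{∞} f(x) dx = 2πi · Σ Res(f, z_k)  over the poles with Im z_k > 0.

Zeros of the denominator: z^2 + 72 = 0 gives z = ±6*sqrt(2)*I; z^2 + 48 = 0 gives z = ±4*sqrt(3)*I.
Upper half-plane: z = 6*sqrt(2)*I, z = 4*sqrt(3)*I (simple).

Each pole is a simple zero of Q(z) = z^4 + 120*z^2 + 3456, so Res(f, z₀) = P(z₀)/Q'(z₀) with P(z) = z^2, Q'(z) = 4*z^3 + 240*z:
  Res(f, 6*sqrt(2)*I) = (-72)/(-288*sqrt(2)*I) = -sqrt(2)*I/8
  Res(f, 4*sqrt(3)*I) = (-48)/(192*sqrt(3)*I) = sqrt(3)*I/12

Sum of residues: I*(-sqrt(2)/8 + sqrt(3)/12)
∫_{-∞}^{∞} f(x) dx = 2πi · (I*(-sqrt(2)/8 + sqrt(3)/12)) = pi*(-2*sqrt(3) + 3*sqrt(2))/12

Final answer: pi*(-2*sqrt(3) + 3*sqrt(2))/12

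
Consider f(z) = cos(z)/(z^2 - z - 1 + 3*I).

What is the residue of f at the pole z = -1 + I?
(-3/13 - 2*I/13)*cos(1 - I)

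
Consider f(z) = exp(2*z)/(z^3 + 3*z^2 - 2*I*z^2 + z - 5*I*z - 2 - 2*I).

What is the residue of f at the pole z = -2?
Write f(z) = P(z)/Q(z) with P(z) = exp(2*z) and Q(z) = z^3 + 3*z^2 - 2*I*z^2 + z - 5*I*z - 2 - 2*I.
The denominator factors as Q(z) = (z + 2)*(z - I)*(z + 1 - I), so z = -2 is a simple zero of Q and P is analytic there; z = -2 is therefore a simple pole and
  Res(f, z₀) = P(z₀)/Q'(z₀).

Q'(z) = 3*z^2 + 6*z - 4*I*z + 1 - 5*I, so Q'(-2) = 1 + 3*I.
P(-2) = exp(-4).

Res(f, -2) = (exp(-4))/(1 + 3*I) = (1/10 - 3*I/10)*exp(-4)

Final answer: (1/10 - 3*I/10)*exp(-4)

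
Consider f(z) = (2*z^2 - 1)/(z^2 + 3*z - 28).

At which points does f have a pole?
The singularities of f are the zeros of the denominator. Factoring,
  z^2 + 3*z - 28 = (z - 4)*(z + 7)
so the candidates are z = 4, z = -7.

Check the numerator P(z) = 2*z^2 - 1 at each one:
  P(4) = 31 ≠ 0, so z = 4 is a (simple) pole.
  P(-7) = 97 ≠ 0, so z = -7 is a (simple) pole.

Poles of f: {-7, 4}

Final answer: {-7, 4}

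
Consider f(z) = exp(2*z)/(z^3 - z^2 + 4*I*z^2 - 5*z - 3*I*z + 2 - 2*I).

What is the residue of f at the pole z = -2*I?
Write f(z) = P(z)/Q(z) with P(z) = exp(2*z) and Q(z) = z^3 - z^2 + 4*I*z^2 - 5*z - 3*I*z + 2 - 2*I.
The denominator factors as Q(z) = (z + 2*I)*(z + I)*(z - 1 + I), so z = -2*I is a simple zero of Q and P is analytic there; z = -2*I is therefore a simple pole and
  Res(f, z₀) = P(z₀)/Q'(z₀).

Q'(z) = 3*z^2 - 2*z + 8*I*z - 5 - 3*I, so Q'(-2*I) = -1 + I.
P(-2*I) = exp(-4*I).

Res(f, -2*I) = (exp(-4*I))/(-1 + I) = (-1/2 - I/2)*exp(-4*I)

Final answer: (-1/2 - I/2)*exp(-4*I)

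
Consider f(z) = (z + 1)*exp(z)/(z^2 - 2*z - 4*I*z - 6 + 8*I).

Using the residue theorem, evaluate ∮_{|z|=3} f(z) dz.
By the residue theorem, ∮_C f(z) dz = 2πi · (sum of the residues of f at the poles inside |z| = 3).

The denominator factors as (z - 3 - I)*(z + 1 - 3*I), so the singularities of f are simple poles at z = 3 + I, z = -1 + 3*I.
  |3 + I|² = 10 > 9 = 3², so this pole is outside the contour.
  |-1 + 3*I|² = 10 > 9 = 3², so this pole is outside the contour.

No pole lies inside the contour, so f is analytic on and inside C and the integral is 0 (Cauchy's theorem).

Final answer: 0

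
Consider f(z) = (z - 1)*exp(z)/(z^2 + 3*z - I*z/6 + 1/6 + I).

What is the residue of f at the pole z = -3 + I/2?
Write f(z) = P(z)/Q(z) with P(z) = (z - 1)*exp(z) and Q(z) = z^2 + 3*z - I*z/6 + 1/6 + I.
The denominator factors as Q(z) = (z + 3 - I/2)*(z + I/3), so z = -3 + I/2 is a simple zero of Q and P is analytic there; z = -3 + I/2 is therefore a simple pole and
  Res(f, z₀) = P(z₀)/Q'(z₀).

Q'(z) = 2*z + 3 - I/6, so Q'(-3 + I/2) = -3 + 5*I/6.
P(-3 + I/2) = (-4 + I/2)*exp(-3 + I/2).

Res(f, -3 + I/2) = ((-4 + I/2)*exp(-3 + I/2))/(-3 + 5*I/6) = (447/349 + 66*I/349)*exp(-3 + I/2)

Final answer: (447/349 + 66*I/349)*exp(-3 + I/2)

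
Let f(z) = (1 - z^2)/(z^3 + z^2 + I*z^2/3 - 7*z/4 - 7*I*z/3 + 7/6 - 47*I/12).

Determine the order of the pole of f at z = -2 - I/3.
1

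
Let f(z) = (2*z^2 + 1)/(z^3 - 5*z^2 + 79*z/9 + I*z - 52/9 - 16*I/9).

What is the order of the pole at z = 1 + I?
Factor the denominator:
  z^3 - 5*z^2 + 79*z/9 + I*z - 52/9 - 16*I/9 = (z - 1 - I)*(z - 2 + 2*I/3)*(z - 2 + I/3)

The numerator P(z) = 2*z^2 + 1 has P(1 + I) = 1 + 4*I ≠ 0, so no factor of (z - 1 - I) cancels.
Near z = 1 + I we can therefore write f(z) = g(z)/(z - 1 - I) with g analytic at 1 + I and g(1 + I) ≠ 0 (g is the numerator divided by the remaining denominator factors).

Hence z = 1 + I is a pole of order 1.

Final answer: 1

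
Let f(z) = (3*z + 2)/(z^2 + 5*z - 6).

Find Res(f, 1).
Write f(z) = P(z)/Q(z) with P(z) = 3*z + 2 and Q(z) = z^2 + 5*z - 6.
The denominator factors as Q(z) = (z - 1)*(z + 6), so z = 1 is a simple zero of Q and P is analytic there; z = 1 is therefore a simple pole and
  Res(f, z₀) = P(z₀)/Q'(z₀).

Q'(z) = 2*z + 5, so Q'(1) = 7.
P(1) = 5.

Res(f, 1) = (5)/(7) = 5/7

Final answer: 5/7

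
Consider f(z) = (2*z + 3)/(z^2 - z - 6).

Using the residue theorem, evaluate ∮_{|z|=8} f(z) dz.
By the residue theorem, ∮_C f(z) dz = 2πi · (sum of the residues of f at the poles inside |z| = 8).

The denominator factors as (z + 2)*(z - 3), so the singularities of f are simple poles at z = -2, z = 3.
  |-2|² = 4 < 64 = 8², so this pole is inside the contour.
  |3|² = 9 < 64 = 8², so this pole is inside the contour.

With P(z) = 2*z + 3 and Q(z) = z^2 - z - 6, each pole is simple, so Res(f, z₀) = P(z₀)/Q'(z₀) with Q'(z) = 2*z - 1.
  Res(f, -2) = P(-2)/Q'(-2) = (-1)/(-5) = 1/5
  Res(f, 3) = P(3)/Q'(3) = (9)/(5) = 9/5

Sum of residues inside C: 2
∮_C f(z) dz = 2πi · (2) = 4*I*pi

Final answer: 4*I*pi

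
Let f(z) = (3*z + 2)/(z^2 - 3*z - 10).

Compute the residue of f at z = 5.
Write f(z) = P(z)/Q(z) with P(z) = 3*z + 2 and Q(z) = z^2 - 3*z - 10.
The denominator factors as Q(z) = (z - 5)*(z + 2), so z = 5 is a simple zero of Q and P is analytic there; z = 5 is therefore a simple pole and
  Res(f, z₀) = P(z₀)/Q'(z₀).

Q'(z) = 2*z - 3, so Q'(5) = 7.
P(5) = 17.

Res(f, 5) = (17)/(7) = 17/7

Final answer: 17/7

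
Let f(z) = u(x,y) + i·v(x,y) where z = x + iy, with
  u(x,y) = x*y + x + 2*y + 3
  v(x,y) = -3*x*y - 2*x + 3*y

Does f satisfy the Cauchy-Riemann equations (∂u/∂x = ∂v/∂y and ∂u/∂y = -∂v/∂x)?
∂u/∂x = y + 1
∂v/∂y = 3 - 3*x
∂u/∂y = x + 2
∂v/∂x = -3*y - 2
∂u/∂x ≠ ∂v/∂y and ∂u/∂y ≠ -∂v/∂x; the Cauchy-Riemann equations are not satisfied, so f is not analytic.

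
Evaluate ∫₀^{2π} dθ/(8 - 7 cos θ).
Call the integral J. The integrand is 2π-periodic and we integrate over a full period, so shifting θ does not change the value (θ → θ + π flips the sign of the trig term). Hence
  J = ∫₀^{2π} dθ/(8 + 7 cos θ).
Put z = e^{iθ}: then cos θ = (z + 1/z)/2, dθ = dz/(iz), and z runs once counterclockwise around |z| = 1:
  J = ∮_{|z|=1} 1/(8 + 7*(z + 1/z)/2) · dz/(iz) = (2/i) ∮_{|z|=1} dz/(7*z^2 + 16*z + 7).
The roots of 7*z^2 + 16*z + 7 are z = (-8 ± sqrt(8^2 - 7^2))/7, with sqrt(15) = sqrt(15); their product is 1, so only z₊ = -8/7 + sqrt(15)/7 lies inside the unit circle (z₋ = -8/7 - sqrt(15)/7 lies outside).
z₊ is a simple zero of q(z) = 7*z^2 + 16*z + 7, so Res(1/q, z₊) = 1/q'(z₊) with q'(z) = 14*z + 16; and q'(z₊) = 7*(z₊ - z₋) = 2*sqrt(15).
Therefore J = (2/i) · 2πi · 1/(2*sqrt(15)) = 2*pi/(sqrt(15)) = 2*sqrt(15)*pi/15

Final answer: 2*sqrt(15)*pi/15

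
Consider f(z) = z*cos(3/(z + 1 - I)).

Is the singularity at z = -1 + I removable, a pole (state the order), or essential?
Let u = z + 1 - I. Then
  cos(3/u) = Σ_{k≥0} (-1)^k (3)^(2k)/((2k)!·u^(2k)) = 1 - 9/(2*u^2) + 27/(8*u^4) + ...
which has infinitely many negative powers of u, so cos(3/(z + 1 - I)) has an essential singularity at z = -1 + I.
The extra factor z is a nonzero polynomial; if the product had at most a pole at z = -1 + I, dividing by that polynomial would leave cos(3/(z + 1 - I)) with at most a pole too — contradiction. (Equivalently, the product's Laurent series still has infinitely many negative powers.)
So the singularity is essential.

Final answer: essential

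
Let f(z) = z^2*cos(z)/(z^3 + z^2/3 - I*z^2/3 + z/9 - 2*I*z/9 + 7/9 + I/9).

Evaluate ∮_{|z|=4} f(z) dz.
By the residue theorem, ∮_C f(z) dz = 2πi · (sum of the residues of f at the poles inside |z| = 4).

The denominator factors as (z - 1/3 - I)*(z - 1/3 + 2*I/3)*(z + 1), so the singularities of f are simple poles at z = 1/3 + I, z = 1/3 - 2*I/3, z = -1.
  |1/3 + I|² = 10/9 < 16 = 4², so this pole is inside the contour.
  |1/3 - 2*I/3|² = 5/9 < 16 = 4², so this pole is inside the contour.
  |-1|² = 1 < 16 = 4², so this pole is inside the contour.

With P(z) = z^2*cos(z) and Q(z) = z^3 + z^2/3 - I*z^2/3 + z/9 - 2*I*z/9 + 7/9 + I/9, each pole is simple, so Res(f, z₀) = P(z₀)/Q'(z₀) with Q'(z) = 3*z^2 + 2*z/3 - 2*I*z/3 + 1/9 - 2*I/9.
  Res(f, 1/3 + I) = P(1/3 + I)/Q'(1/3 + I) = ((-8/9 + 2*I/3)*cos(1/3 + I))/(-5/3 + 20*I/9) = (48/125 + 14*I/125)*cos(1/3 + I)
  Res(f, 1/3 - 2*I/3) = P(1/3 - 2*I/3)/Q'(1/3 - 2*I/3) = ((-1/3 - 4*I/9)*cos(1/3 - 2*I/3))/(-10/9 - 20*I/9) = (11/50 - I/25)*cos(1/3 - 2*I/3)
  Res(f, -1) = P(-1)/Q'(-1) = (cos(1))/(22/9 + 4*I/9) = (99/250 - 9*I/125)*cos(1)

Sum of residues inside C: (99/250 - 9*I/125)*cos(1) + (11/50 - I/25)*cos(1/3 - 2*I/3) + (48/125 + 14*I/125)*cos(1/3 + I)
∮_C f(z) dz = 2πi · ((99/250 - 9*I/125)*cos(1) + (11/50 - I/25)*cos(1/3 - 2*I/3) + (48/125 + 14*I/125)*cos(1/3 + I)) = pi*(18/125 + 99*I/125)*cos(1) + pi*(2/25 + 11*I/25)*cos(1/3 - 2*I/3) + pi*(-28/125 + 96*I/125)*cos(1/3 + I)

Final answer: pi*(18/125 + 99*I/125)*cos(1) + pi*(2/25 + 11*I/25)*cos(1/3 - 2*I/3) + pi*(-28/125 + 96*I/125)*cos(1/3 + I)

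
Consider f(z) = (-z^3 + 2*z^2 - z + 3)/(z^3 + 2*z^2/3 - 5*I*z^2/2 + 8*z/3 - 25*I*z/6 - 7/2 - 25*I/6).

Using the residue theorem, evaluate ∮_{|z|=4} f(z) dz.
By the residue theorem, ∮_C f(z) dz = 2πi · (sum of the residues of f at the poles inside |z| = 4).

The denominator factors as (z + 1 + 3*I/2)*(z - I)*(z - 1/3 - 3*I), so the singularities of f are simple poles at z = -1 - 3*I/2, z = I, z = 1/3 + 3*I.
  |-1 - 3*I/2|² = 13/4 < 16 = 4², so this pole is inside the contour.
  |I|² = 1 < 16 = 4², so this pole is inside the contour.
  |1/3 + 3*I|² = 82/9 < 16 = 4², so this pole is inside the contour.

With P(z) = -z^3 + 2*z^2 - z + 3 and Q(z) = z^3 + 2*z^2/3 - 5*I*z^2/2 + 8*z/3 - 25*I*z/6 - 7/2 - 25*I/6, each pole is simple, so Res(f, z₀) = P(z₀)/Q'(z₀) with Q'(z) = 3*z^2 + 4*z/3 - 5*I*z + 8/3 - 25*I/6.
  Res(f, -1 - 3*I/2) = P(-1 - 3*I/2)/Q'(-1 - 3*I/2) = (-17/4 + 69*I/8)/(-119/12 + 47*I/6) = 15798/22997 - 15045*I/45994
  Res(f, I) = P(I)/Q'(I) = (1)/(14/3 - 17*I/6) = 168/1073 + 102*I/1073
  Res(f, 1/3 + 3*I) = P(1/3 + 3*I)/Q'(1/3 + 3*I) = (-166/27 + 27*I)/(-77/9 + 25*I/6) = 160478/88023 - 66544*I/29341

Sum of residues inside C: 8/3 - 5*I/2
∮_C f(z) dz = 2πi · (8/3 - 5*I/2) = pi*(5 + 16*I/3)

Final answer: pi*(5 + 16*I/3)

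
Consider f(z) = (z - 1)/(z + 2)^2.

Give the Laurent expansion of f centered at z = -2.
Put w = z - (-2), i.e. z = w - 2. The denominator is w^2, so it suffices to rewrite the numerator in powers of w.

P(z) = z - 1
P(w - 2) = -3 + w

Dividing each term by w^2:
  f = -3/w^2 + 1/w

Substituting back w = z + 2:
  f(z) = -3/(z + 2)^2 + 1/(z + 2)

The series is finite because the numerator is a polynomial; the negative powers form the principal part, and the coefficient of 1/(z + 2) gives Res(f, -2) = 1.

Final answer: -3/(z + 2)^2 + 1/(z + 2)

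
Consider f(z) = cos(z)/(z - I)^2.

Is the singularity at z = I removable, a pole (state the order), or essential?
pole of order 2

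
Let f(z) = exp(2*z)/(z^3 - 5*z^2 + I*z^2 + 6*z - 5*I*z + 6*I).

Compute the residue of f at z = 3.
Write f(z) = P(z)/Q(z) with P(z) = exp(2*z) and Q(z) = z^3 - 5*z^2 + I*z^2 + 6*z - 5*I*z + 6*I.
The denominator factors as Q(z) = (z + I)*(z - 2)*(z - 3), so z = 3 is a simple zero of Q and P is analytic there; z = 3 is therefore a simple pole and
  Res(f, z₀) = P(z₀)/Q'(z₀).

Q'(z) = 3*z^2 - 10*z + 2*I*z + 6 - 5*I, so Q'(3) = 3 + I.
P(3) = exp(6).

Res(f, 3) = (exp(6))/(3 + I) = (3/10 - I/10)*exp(6)

Final answer: (3/10 - I/10)*exp(6)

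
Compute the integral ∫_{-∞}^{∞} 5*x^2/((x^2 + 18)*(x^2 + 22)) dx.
Let f(z) = 5*z^2/((z^2 + 18)*(z^2 + 22)). The denominator has no real zeros and deg Q - deg P = 2 ≥ 2, so the integral of f over the upper semicircle |z| = R tends to 0 as R → ∞. Closing the contour in the upper half-plane,
  ∫_{-∞}^{∞} f(x) dx = 2πi · Σ Res(f, z_k)  over the poles with Im z_k > 0.

Zeros of the denominator: z^2 + 18 = 0 gives z = ±3*sqrt(2)*I; z^2 + 22 = 0 gives z = ±sqrt(22)*I.
Upper half-plane: z = 3*sqrt(2)*I, z = sqrt(22)*I (simple).

Each pole is a simple zero of Q(z) = z^4 + 40*z^2 + 396, so Res(f, z₀) = P(z₀)/Q'(z₀) with P(z) = 5*z^2, Q'(z) = 4*z^3 + 80*z:
  Res(f, 3*sqrt(2)*I) = (-90)/(24*sqrt(2)*I) = 15*sqrt(2)*I/8
  Res(f, sqrt(22)*I) = (-110)/(-8*sqrt(22)*I) = -5*sqrt(22)*I/8

Sum of residues: 5*I*(-sqrt(22) + 3*sqrt(2))/8
∫_{-∞}^{∞} f(x) dx = 2πi · (5*I*(-sqrt(22) + 3*sqrt(2))/8) = 5*pi*(-3*sqrt(2) + sqrt(22))/4

Final answer: 5*pi*(-3*sqrt(2) + sqrt(22))/4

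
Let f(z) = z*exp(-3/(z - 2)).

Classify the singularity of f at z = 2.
Let u = z - 2. Then
  e^(-3/u) = Σ_{k≥0} (-3)^k/(k!·u^k) = 1 - 3/u + 9/(2*u^2) - 9/(2*u^3) + ...
which has infinitely many negative powers of u, so exp(-3/(z - 2)) has an essential singularity at z = 2.
The extra factor z is a nonzero polynomial; if the product had at most a pole at z = 2, dividing by that polynomial would leave exp(-3/(z - 2)) with at most a pole too — contradiction. (Equivalently, the product's Laurent series still has infinitely many negative powers.)
So the singularity is essential.

Final answer: essential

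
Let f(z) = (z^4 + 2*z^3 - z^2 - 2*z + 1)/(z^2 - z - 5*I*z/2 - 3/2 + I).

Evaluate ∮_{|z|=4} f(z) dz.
By the residue theorem, ∮_C f(z) dz = 2πi · (sum of the residues of f at the poles inside |z| = 4).

The denominator factors as (z - 1 - 3*I/2)*(z - I), so the singularities of f are simple poles at z = 1 + 3*I/2, z = I.
  |1 + 3*I/2|² = 13/4 < 16 = 4², so this pole is inside the contour.
  |I|² = 1 < 16 = 4², so this pole is inside the contour.

With P(z) = z^4 + 2*z^3 - z^2 - 2*z + 1 and Q(z) = z^2 - z - 5*I*z/2 - 3/2 + I, each pole is simple, so Res(f, z₀) = P(z₀)/Q'(z₀) with Q'(z) = 2*z - 1 - 5*I/2.
  Res(f, 1 + 3*I/2) = P(1 + 3*I/2)/Q'(1 + 3*I/2) = (-299/16 - 45*I/4)/(1 + I/2) = -389/20 - 61*I/40
  Res(f, I) = P(I)/Q'(I) = (3 - 4*I)/(-1 - I/2) = -4/5 + 22*I/5

Sum of residues inside C: -81/4 + 23*I/8
∮_C f(z) dz = 2πi · (-81/4 + 23*I/8) = pi*(-23/4 - 81*I/2)

Final answer: pi*(-23/4 - 81*I/2)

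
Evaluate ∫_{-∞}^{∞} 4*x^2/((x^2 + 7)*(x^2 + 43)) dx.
Let f(z) = 4*z^2/((z^2 + 7)*(z^2 + 43)). The denominator has no real zeros and deg Q - deg P = 2 ≥ 2, so the integral of f over the upper semicircle |z| = R tends to 0 as R → ∞. Closing the contour in the upper half-plane,
  ∫_{-∞}^{∞} f(x) dx = 2πi · Σ Res(f, z_k)  over the poles with Im z_k > 0.

Zeros of the denominator: z^2 + 43 = 0 gives z = ±sqrt(43)*I; z^2 + 7 = 0 gives z = ±sqrt(7)*I.
Upper half-plane: z = sqrt(43)*I, z = sqrt(7)*I (simple).

Each pole is a simple zero of Q(z) = z^4 + 50*z^2 + 301, so Res(f, z₀) = P(z₀)/Q'(z₀) with P(z) = 4*z^2, Q'(z) = 4*z^3 + 100*z:
  Res(f, sqrt(43)*I) = (-172)/(-72*sqrt(43)*I) = -sqrt(43)*I/18
  Res(f, sqrt(7)*I) = (-28)/(72*sqrt(7)*I) = sqrt(7)*I/18

Sum of residues: I*(-sqrt(43) + sqrt(7))/18
∫_{-∞}^{∞} f(x) dx = 2πi · (I*(-sqrt(43) + sqrt(7))/18) = pi*(-sqrt(7) + sqrt(43))/9

Final answer: pi*(-sqrt(7) + sqrt(43))/9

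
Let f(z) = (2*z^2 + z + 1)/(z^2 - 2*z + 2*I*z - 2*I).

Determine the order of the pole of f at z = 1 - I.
Factor the denominator:
  z^2 - 2*z + 2*I*z - 2*I = (z - 1 + I)^2

The numerator P(z) = 2*z^2 + z + 1 has P(1 - I) = 2 - 5*I ≠ 0, so no factor of (z - 1 + I) cancels.
Near z = 1 - I we can therefore write f(z) = g(z)/(z - 1 + I)^2 with g analytic at 1 - I and g(1 - I) ≠ 0 (g is just the numerator).

Hence z = 1 - I is a pole of order 2.

Final answer: 2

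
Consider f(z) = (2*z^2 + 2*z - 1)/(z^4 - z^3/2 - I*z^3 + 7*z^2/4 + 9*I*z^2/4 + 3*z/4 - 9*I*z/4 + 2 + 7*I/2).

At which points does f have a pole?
The singularities of f are the zeros of the denominator. Factoring,
  z^4 - z^3/2 - I*z^3 + 7*z^2/4 + 9*I*z^2/4 + 3*z/4 - 9*I*z/4 + 2 + 7*I/2 = (z - 1 + I)*(z + 1 - 3*I/2)*(z + I)*(z - 1/2 - 3*I/2)
so the candidates are z = 1 - I, z = -1 + 3*I/2, z = -I, z = 1/2 + 3*I/2.

Check the numerator P(z) = 2*z^2 + 2*z - 1 at each one:
  P(1 - I) = 1 - 6*I ≠ 0, so z = 1 - I is a (simple) pole.
  P(-1 + 3*I/2) = -11/2 - 3*I ≠ 0, so z = -1 + 3*I/2 is a (simple) pole.
  P(-I) = -3 - 2*I ≠ 0, so z = -I is a (simple) pole.
  P(1/2 + 3*I/2) = -4 + 6*I ≠ 0, so z = 1/2 + 3*I/2 is a (simple) pole.

Poles of f: {-1 + 3*I/2, -I, 1/2 + 3*I/2, 1 - I}

Final answer: {-1 + 3*I/2, -I, 1/2 + 3*I/2, 1 - I}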